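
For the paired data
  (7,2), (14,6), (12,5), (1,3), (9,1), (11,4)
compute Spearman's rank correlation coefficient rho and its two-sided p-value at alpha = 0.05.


Step 1: Rank x and y separately (midranks; no ties here).
rank(x): 7->2, 14->6, 12->5, 1->1, 9->3, 11->4
rank(y): 2->2, 6->6, 5->5, 3->3, 1->1, 4->4
Step 2: d_i = R_x(i) - R_y(i); compute d_i^2.
  (2-2)^2=0, (6-6)^2=0, (5-5)^2=0, (1-3)^2=4, (3-1)^2=4, (4-4)^2=0
sum(d^2) = 8.
Step 3: rho = 1 - 6*8 / (6*(6^2 - 1)) = 1 - 48/210 = 0.771429.
Step 4: Under H0, t = rho * sqrt((n-2)/(1-rho^2)) = 2.4247 ~ t(4).
Step 5: Two-sided p-value from the t-distribution with 4 df = 0.072397.
Step 6: alpha = 0.05. fail to reject H0.

rho = 0.7714, p = 0.072397, fail to reject H0 at alpha = 0.05.


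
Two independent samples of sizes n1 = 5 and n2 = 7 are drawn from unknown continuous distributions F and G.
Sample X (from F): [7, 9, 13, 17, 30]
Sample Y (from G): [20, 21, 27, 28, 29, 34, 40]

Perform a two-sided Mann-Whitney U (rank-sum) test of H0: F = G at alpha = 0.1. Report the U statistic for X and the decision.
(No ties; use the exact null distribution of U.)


Step 1: Combine and sort all 12 observations; assign midranks.
sorted (value, group): (7,X), (9,X), (13,X), (17,X), (20,Y), (21,Y), (27,Y), (28,Y), (29,Y), (30,X), (34,Y), (40,Y)
ranks: 7->1, 9->2, 13->3, 17->4, 20->5, 21->6, 27->7, 28->8, 29->9, 30->10, 34->11, 40->12
Step 2: Rank sum for X: R1 = 1 + 2 + 3 + 4 + 10 = 20.
Step 3: U_X = R1 - n1(n1+1)/2 = 20 - 5*6/2 = 20 - 15 = 5.
       U_Y = n1*n2 - U_X = 35 - 5 = 30.
Step 4: No ties, so the exact null distribution of U (based on enumerating the C(12,5) = 792 equally likely rank assignments) gives the two-sided p-value.
Step 5: p-value = 0.047980; compare to alpha = 0.1. reject H0.

U_X = 5, p = 0.047980, reject H0 at alpha = 0.1.


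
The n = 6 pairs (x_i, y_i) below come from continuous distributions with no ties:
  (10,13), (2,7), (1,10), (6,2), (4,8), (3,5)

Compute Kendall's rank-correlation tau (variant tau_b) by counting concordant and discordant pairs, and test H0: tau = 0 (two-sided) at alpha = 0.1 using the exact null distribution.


Step 1: Enumerate the 15 unordered pairs (i,j) with i<j and classify each by sign(x_j-x_i) * sign(y_j-y_i).
  (1,2):dx=-8,dy=-6->C; (1,3):dx=-9,dy=-3->C; (1,4):dx=-4,dy=-11->C; (1,5):dx=-6,dy=-5->C
  (1,6):dx=-7,dy=-8->C; (2,3):dx=-1,dy=+3->D; (2,4):dx=+4,dy=-5->D; (2,5):dx=+2,dy=+1->C
  (2,6):dx=+1,dy=-2->D; (3,4):dx=+5,dy=-8->D; (3,5):dx=+3,dy=-2->D; (3,6):dx=+2,dy=-5->D
  (4,5):dx=-2,dy=+6->D; (4,6):dx=-3,dy=+3->D; (5,6):dx=-1,dy=-3->C
Step 2: C = 7, D = 8, total pairs = 15.
Step 3: tau = (C - D)/(n(n-1)/2) = (7 - 8)/15 = -0.066667.
Step 4: Exact two-sided p-value (enumerate n! = 720 permutations of y under H0): p = 1.000000.
Step 5: alpha = 0.1. fail to reject H0.

tau_b = -0.0667 (C=7, D=8), p = 1.000000, fail to reject H0.


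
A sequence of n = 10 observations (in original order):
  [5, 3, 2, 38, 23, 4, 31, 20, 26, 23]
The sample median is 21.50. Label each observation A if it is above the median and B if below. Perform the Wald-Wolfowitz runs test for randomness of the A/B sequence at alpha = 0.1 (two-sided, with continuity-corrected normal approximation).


Step 1: Compute median = 21.50; label A = above, B = below.
Labels in order: BBBAABABAA  (n_A = 5, n_B = 5)
Step 2: Count runs R = 6.
Step 3: Under H0 (random ordering), E[R] = 2*n_A*n_B/(n_A+n_B) + 1 = 2*5*5/10 + 1 = 6.0000.
        Var[R] = 2*n_A*n_B*(2*n_A*n_B - n_A - n_B) / ((n_A+n_B)^2 * (n_A+n_B-1)) = 2000/900 = 2.2222.
        SD[R] = 1.4907.
Step 4: R = E[R], so z = 0 with no continuity correction.
Step 5: Two-sided p-value via normal approximation = 2*(1 - Phi(|z|)) = 1.000000.
Step 6: alpha = 0.1. fail to reject H0.

R = 6, z = 0.0000, p = 1.000000, fail to reject H0.


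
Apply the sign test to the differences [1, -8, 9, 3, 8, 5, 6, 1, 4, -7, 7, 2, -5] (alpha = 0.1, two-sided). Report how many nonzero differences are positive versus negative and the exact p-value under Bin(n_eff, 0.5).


Step 1: Discard zero differences. Original n = 13; n_eff = number of nonzero differences = 13.
Nonzero differences (with sign): +1, -8, +9, +3, +8, +5, +6, +1, +4, -7, +7, +2, -5
Step 2: Count signs: positive = 10, negative = 3.
Step 3: Under H0: P(positive) = 0.5, so the number of positives S ~ Bin(13, 0.5).
Step 4: Two-sided exact p-value = sum of Bin(13,0.5) probabilities at or below the observed probability = 0.092285.
Step 5: alpha = 0.1. reject H0.

n_eff = 13, pos = 10, neg = 3, p = 0.092285, reject H0.


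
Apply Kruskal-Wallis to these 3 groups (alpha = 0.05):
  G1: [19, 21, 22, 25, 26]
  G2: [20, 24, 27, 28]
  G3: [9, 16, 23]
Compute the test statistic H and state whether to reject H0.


Step 1: Combine all N = 12 observations and assign midranks.
sorted (value, group, rank): (9,G3,1), (16,G3,2), (19,G1,3), (20,G2,4), (21,G1,5), (22,G1,6), (23,G3,7), (24,G2,8), (25,G1,9), (26,G1,10), (27,G2,11), (28,G2,12)
Step 2: Sum ranks within each group.
R_1 = 33 (n_1 = 5)
R_2 = 35 (n_2 = 4)
R_3 = 10 (n_3 = 3)
Step 3: H = 12/(N(N+1)) * sum(R_i^2/n_i) - 3(N+1)
     = 12/(12*13) * (33^2/5 + 35^2/4 + 10^2/3) - 3*13
     = 0.076923 * 557.383 - 39
     = 3.875641.
Step 4: No ties, so H is used without correction.
Step 5: Under H0, H ~ chi^2(2); p-value = 0.144017.
Step 6: alpha = 0.05. fail to reject H0.

H = 3.8756, df = 2, p = 0.144017, fail to reject H0.


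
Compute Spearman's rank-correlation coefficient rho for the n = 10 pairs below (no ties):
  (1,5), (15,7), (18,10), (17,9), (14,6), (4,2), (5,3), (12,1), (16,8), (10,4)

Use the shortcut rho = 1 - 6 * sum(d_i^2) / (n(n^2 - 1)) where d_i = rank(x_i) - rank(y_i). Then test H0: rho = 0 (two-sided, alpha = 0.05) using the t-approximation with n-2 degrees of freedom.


Step 1: Rank x and y separately (midranks; no ties here).
rank(x): 1->1, 15->7, 18->10, 17->9, 14->6, 4->2, 5->3, 12->5, 16->8, 10->4
rank(y): 5->5, 7->7, 10->10, 9->9, 6->6, 2->2, 3->3, 1->1, 8->8, 4->4
Step 2: d_i = R_x(i) - R_y(i); compute d_i^2.
  (1-5)^2=16, (7-7)^2=0, (10-10)^2=0, (9-9)^2=0, (6-6)^2=0, (2-2)^2=0, (3-3)^2=0, (5-1)^2=16, (8-8)^2=0, (4-4)^2=0
sum(d^2) = 32.
Step 3: rho = 1 - 6*32 / (10*(10^2 - 1)) = 1 - 192/990 = 0.806061.
Step 4: Under H0, t = rho * sqrt((n-2)/(1-rho^2)) = 3.8522 ~ t(8).
Step 5: Two-sided p-value from the t-distribution with 8 df = 0.004862.
Step 6: alpha = 0.05. reject H0.

rho = 0.8061, p = 0.004862, reject H0 at alpha = 0.05.


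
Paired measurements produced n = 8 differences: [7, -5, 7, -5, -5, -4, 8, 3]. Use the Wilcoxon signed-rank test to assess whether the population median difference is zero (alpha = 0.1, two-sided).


Step 1: Drop any zero differences (none here) and take |d_i|.
|d| = [7, 5, 7, 5, 5, 4, 8, 3]
Step 2: Midrank |d_i| (ties get averaged ranks).
ranks: |7|->6.5, |5|->4, |7|->6.5, |5|->4, |5|->4, |4|->2, |8|->8, |3|->1
Step 3: Attach original signs; sum ranks with positive sign and with negative sign.
W+ = 6.5 + 6.5 + 8 + 1 = 22
W- = 4 + 4 + 4 + 2 = 14
(Check: W+ + W- = 36 should equal n(n+1)/2 = 36.)
Step 4: Test statistic W = min(W+, W-) = 14.
Step 5: Ties in |d|, so use the tie-corrected normal approximation.
        E[W] = n(n+1)/4 = 8*9/4 = 18.
        Tie groups: |d|=5 (t=3), |d|=7 (t=2); sum(t^3 - t) = 30.
        Var[W] = n(n+1)(2n+1)/24 - sum(t^3-t)/48 = 1224/24 - 30/48 = 50.375.
        z = (W - E[W]) / sqrt(Var[W]) = (14 - 18) / 7.0975 = -0.5636.
        Two-sided p = 2*Phi(z) = 0.573043.
Step 6: alpha = 0.1. fail to reject H0.

W+ = 22, W- = 14, W = min = 14, p = 0.573043, fail to reject H0.


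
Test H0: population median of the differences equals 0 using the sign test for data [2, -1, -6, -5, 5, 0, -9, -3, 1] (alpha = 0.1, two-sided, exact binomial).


Step 1: Discard zero differences. Original n = 9; n_eff = number of nonzero differences = 8.
Nonzero differences (with sign): +2, -1, -6, -5, +5, -9, -3, +1
Step 2: Count signs: positive = 3, negative = 5.
Step 3: Under H0: P(positive) = 0.5, so the number of positives S ~ Bin(8, 0.5).
Step 4: Two-sided exact p-value = sum of Bin(8,0.5) probabilities at or below the observed probability = 0.726562.
Step 5: alpha = 0.1. fail to reject H0.

n_eff = 8, pos = 3, neg = 5, p = 0.726562, fail to reject H0.


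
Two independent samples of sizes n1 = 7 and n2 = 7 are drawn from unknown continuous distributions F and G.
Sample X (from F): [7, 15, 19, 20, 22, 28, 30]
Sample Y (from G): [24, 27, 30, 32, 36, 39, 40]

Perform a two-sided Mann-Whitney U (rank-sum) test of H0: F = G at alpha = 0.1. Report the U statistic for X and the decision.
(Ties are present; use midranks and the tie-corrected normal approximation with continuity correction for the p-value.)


Step 1: Combine and sort all 14 observations; assign midranks.
sorted (value, group): (7,X), (15,X), (19,X), (20,X), (22,X), (24,Y), (27,Y), (28,X), (30,X), (30,Y), (32,Y), (36,Y), (39,Y), (40,Y)
ranks: 7->1, 15->2, 19->3, 20->4, 22->5, 24->6, 27->7, 28->8, 30->9.5, 30->9.5, 32->11, 36->12, 39->13, 40->14
Step 2: Rank sum for X: R1 = 1 + 2 + 3 + 4 + 5 + 8 + 9.5 = 32.5.
Step 3: U_X = R1 - n1(n1+1)/2 = 32.5 - 7*8/2 = 32.5 - 28 = 4.5.
       U_Y = n1*n2 - U_X = 49 - 4.5 = 44.5.
Step 4: Ties are present, so use the tie-corrected normal approximation (with continuity correction) for the p-value.
Step 5: p-value = 0.012618; compare to alpha = 0.1. reject H0.

U_X = 4.5, p = 0.012618, reject H0 at alpha = 0.1.


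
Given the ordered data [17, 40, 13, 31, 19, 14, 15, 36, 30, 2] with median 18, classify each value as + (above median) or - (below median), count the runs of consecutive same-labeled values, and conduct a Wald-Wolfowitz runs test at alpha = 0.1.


Step 1: Compute median = 18; label A = above, B = below.
Labels in order: BABAABBAAB  (n_A = 5, n_B = 5)
Step 2: Count runs R = 7.
Step 3: Under H0 (random ordering), E[R] = 2*n_A*n_B/(n_A+n_B) + 1 = 2*5*5/10 + 1 = 6.0000.
        Var[R] = 2*n_A*n_B*(2*n_A*n_B - n_A - n_B) / ((n_A+n_B)^2 * (n_A+n_B-1)) = 2000/900 = 2.2222.
        SD[R] = 1.4907.
Step 4: Continuity-corrected z = (R - 0.5 - E[R]) / SD[R] = (7 - 0.5 - 6.0000) / 1.4907 = 0.3354.
Step 5: Two-sided p-value via normal approximation = 2*(1 - Phi(|z|)) = 0.737316.
Step 6: alpha = 0.1. fail to reject H0.

R = 7, z = 0.3354, p = 0.737316, fail to reject H0.


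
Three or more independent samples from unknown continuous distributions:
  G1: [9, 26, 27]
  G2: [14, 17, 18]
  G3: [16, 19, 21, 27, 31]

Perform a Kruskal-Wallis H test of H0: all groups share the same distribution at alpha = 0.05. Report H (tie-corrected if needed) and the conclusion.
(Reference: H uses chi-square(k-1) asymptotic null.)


Step 1: Combine all N = 11 observations and assign midranks.
sorted (value, group, rank): (9,G1,1), (14,G2,2), (16,G3,3), (17,G2,4), (18,G2,5), (19,G3,6), (21,G3,7), (26,G1,8), (27,G1,9.5), (27,G3,9.5), (31,G3,11)
Step 2: Sum ranks within each group.
R_1 = 18.5 (n_1 = 3)
R_2 = 11 (n_2 = 3)
R_3 = 36.5 (n_3 = 5)
Step 3: H = 12/(N(N+1)) * sum(R_i^2/n_i) - 3(N+1)
     = 12/(11*12) * (18.5^2/3 + 11^2/3 + 36.5^2/5) - 3*12
     = 0.090909 * 420.867 - 36
     = 2.260606.
Step 4: Ties present; correction factor C = 1 - 6/(11^3 - 11) = 0.995455. Corrected H = 2.260606 / 0.995455 = 2.270928.
Step 5: Under H0, H ~ chi^2(2); p-value = 0.321273.
Step 6: alpha = 0.05. fail to reject H0.

H = 2.2709, df = 2, p = 0.321273, fail to reject H0.


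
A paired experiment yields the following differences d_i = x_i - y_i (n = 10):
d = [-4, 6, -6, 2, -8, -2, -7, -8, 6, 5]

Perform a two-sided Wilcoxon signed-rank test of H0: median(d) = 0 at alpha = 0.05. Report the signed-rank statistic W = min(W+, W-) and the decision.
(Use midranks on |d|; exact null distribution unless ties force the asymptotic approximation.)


Step 1: Drop any zero differences (none here) and take |d_i|.
|d| = [4, 6, 6, 2, 8, 2, 7, 8, 6, 5]
Step 2: Midrank |d_i| (ties get averaged ranks).
ranks: |4|->3, |6|->6, |6|->6, |2|->1.5, |8|->9.5, |2|->1.5, |7|->8, |8|->9.5, |6|->6, |5|->4
Step 3: Attach original signs; sum ranks with positive sign and with negative sign.
W+ = 6 + 1.5 + 6 + 4 = 17.5
W- = 3 + 6 + 9.5 + 1.5 + 8 + 9.5 = 37.5
(Check: W+ + W- = 55 should equal n(n+1)/2 = 55.)
Step 4: Test statistic W = min(W+, W-) = 17.5.
Step 5: Ties in |d|, so use the tie-corrected normal approximation.
        E[W] = n(n+1)/4 = 10*11/4 = 27.5.
        Tie groups: |d|=2 (t=2), |d|=6 (t=3), |d|=8 (t=2); sum(t^3 - t) = 36.
        Var[W] = n(n+1)(2n+1)/24 - sum(t^3-t)/48 = 2310/24 - 36/48 = 95.5.
        z = (W - E[W]) / sqrt(Var[W]) = (17.5 - 27.5) / 9.7724 = -1.0233.
        Two-sided p = 2*Phi(z) = 0.306171.
Step 6: alpha = 0.05. fail to reject H0.

W+ = 17.5, W- = 37.5, W = min = 17.5, p = 0.306171, fail to reject H0.


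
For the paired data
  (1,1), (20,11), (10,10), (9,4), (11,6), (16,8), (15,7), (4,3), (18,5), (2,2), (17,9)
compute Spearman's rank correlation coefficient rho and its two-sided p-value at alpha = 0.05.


Step 1: Rank x and y separately (midranks; no ties here).
rank(x): 1->1, 20->11, 10->5, 9->4, 11->6, 16->8, 15->7, 4->3, 18->10, 2->2, 17->9
rank(y): 1->1, 11->11, 10->10, 4->4, 6->6, 8->8, 7->7, 3->3, 5->5, 2->2, 9->9
Step 2: d_i = R_x(i) - R_y(i); compute d_i^2.
  (1-1)^2=0, (11-11)^2=0, (5-10)^2=25, (4-4)^2=0, (6-6)^2=0, (8-8)^2=0, (7-7)^2=0, (3-3)^2=0, (10-5)^2=25, (2-2)^2=0, (9-9)^2=0
sum(d^2) = 50.
Step 3: rho = 1 - 6*50 / (11*(11^2 - 1)) = 1 - 300/1320 = 0.772727.
Step 4: Under H0, t = rho * sqrt((n-2)/(1-rho^2)) = 3.6522 ~ t(9).
Step 5: Two-sided p-value from the t-distribution with 9 df = 0.005299.
Step 6: alpha = 0.05. reject H0.

rho = 0.7727, p = 0.005299, reject H0 at alpha = 0.05.


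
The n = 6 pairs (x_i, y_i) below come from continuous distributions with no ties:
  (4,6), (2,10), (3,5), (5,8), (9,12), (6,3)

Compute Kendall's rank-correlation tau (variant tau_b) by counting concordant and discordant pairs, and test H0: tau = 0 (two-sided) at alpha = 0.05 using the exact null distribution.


Step 1: Enumerate the 15 unordered pairs (i,j) with i<j and classify each by sign(x_j-x_i) * sign(y_j-y_i).
  (1,2):dx=-2,dy=+4->D; (1,3):dx=-1,dy=-1->C; (1,4):dx=+1,dy=+2->C; (1,5):dx=+5,dy=+6->C
  (1,6):dx=+2,dy=-3->D; (2,3):dx=+1,dy=-5->D; (2,4):dx=+3,dy=-2->D; (2,5):dx=+7,dy=+2->C
  (2,6):dx=+4,dy=-7->D; (3,4):dx=+2,dy=+3->C; (3,5):dx=+6,dy=+7->C; (3,6):dx=+3,dy=-2->D
  (4,5):dx=+4,dy=+4->C; (4,6):dx=+1,dy=-5->D; (5,6):dx=-3,dy=-9->C
Step 2: C = 8, D = 7, total pairs = 15.
Step 3: tau = (C - D)/(n(n-1)/2) = (8 - 7)/15 = 0.066667.
Step 4: Exact two-sided p-value (enumerate n! = 720 permutations of y under H0): p = 1.000000.
Step 5: alpha = 0.05. fail to reject H0.

tau_b = 0.0667 (C=8, D=7), p = 1.000000, fail to reject H0.


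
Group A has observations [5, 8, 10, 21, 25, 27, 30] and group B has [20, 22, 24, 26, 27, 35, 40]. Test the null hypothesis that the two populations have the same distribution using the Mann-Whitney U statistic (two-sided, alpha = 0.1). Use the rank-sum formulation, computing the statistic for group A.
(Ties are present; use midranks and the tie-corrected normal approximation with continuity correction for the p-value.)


Step 1: Combine and sort all 14 observations; assign midranks.
sorted (value, group): (5,X), (8,X), (10,X), (20,Y), (21,X), (22,Y), (24,Y), (25,X), (26,Y), (27,X), (27,Y), (30,X), (35,Y), (40,Y)
ranks: 5->1, 8->2, 10->3, 20->4, 21->5, 22->6, 24->7, 25->8, 26->9, 27->10.5, 27->10.5, 30->12, 35->13, 40->14
Step 2: Rank sum for X: R1 = 1 + 2 + 3 + 5 + 8 + 10.5 + 12 = 41.5.
Step 3: U_X = R1 - n1(n1+1)/2 = 41.5 - 7*8/2 = 41.5 - 28 = 13.5.
       U_Y = n1*n2 - U_X = 49 - 13.5 = 35.5.
Step 4: Ties are present, so use the tie-corrected normal approximation (with continuity correction) for the p-value.
Step 5: p-value = 0.179234; compare to alpha = 0.1. fail to reject H0.

U_X = 13.5, p = 0.179234, fail to reject H0 at alpha = 0.1.


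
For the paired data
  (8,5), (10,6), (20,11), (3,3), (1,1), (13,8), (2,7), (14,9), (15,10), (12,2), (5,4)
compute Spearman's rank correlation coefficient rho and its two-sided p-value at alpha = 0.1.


Step 1: Rank x and y separately (midranks; no ties here).
rank(x): 8->5, 10->6, 20->11, 3->3, 1->1, 13->8, 2->2, 14->9, 15->10, 12->7, 5->4
rank(y): 5->5, 6->6, 11->11, 3->3, 1->1, 8->8, 7->7, 9->9, 10->10, 2->2, 4->4
Step 2: d_i = R_x(i) - R_y(i); compute d_i^2.
  (5-5)^2=0, (6-6)^2=0, (11-11)^2=0, (3-3)^2=0, (1-1)^2=0, (8-8)^2=0, (2-7)^2=25, (9-9)^2=0, (10-10)^2=0, (7-2)^2=25, (4-4)^2=0
sum(d^2) = 50.
Step 3: rho = 1 - 6*50 / (11*(11^2 - 1)) = 1 - 300/1320 = 0.772727.
Step 4: Under H0, t = rho * sqrt((n-2)/(1-rho^2)) = 3.6522 ~ t(9).
Step 5: Two-sided p-value from the t-distribution with 9 df = 0.005299.
Step 6: alpha = 0.1. reject H0.

rho = 0.7727, p = 0.005299, reject H0 at alpha = 0.1.


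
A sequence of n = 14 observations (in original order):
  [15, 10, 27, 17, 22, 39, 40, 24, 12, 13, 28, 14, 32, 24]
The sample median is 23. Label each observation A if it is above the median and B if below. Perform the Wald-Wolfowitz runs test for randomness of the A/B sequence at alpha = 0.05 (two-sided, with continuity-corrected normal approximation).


Step 1: Compute median = 23; label A = above, B = below.
Labels in order: BBABBAAABBABAA  (n_A = 7, n_B = 7)
Step 2: Count runs R = 8.
Step 3: Under H0 (random ordering), E[R] = 2*n_A*n_B/(n_A+n_B) + 1 = 2*7*7/14 + 1 = 8.0000.
        Var[R] = 2*n_A*n_B*(2*n_A*n_B - n_A - n_B) / ((n_A+n_B)^2 * (n_A+n_B-1)) = 8232/2548 = 3.2308.
        SD[R] = 1.7974.
Step 4: R = E[R], so z = 0 with no continuity correction.
Step 5: Two-sided p-value via normal approximation = 2*(1 - Phi(|z|)) = 1.000000.
Step 6: alpha = 0.05. fail to reject H0.

R = 8, z = 0.0000, p = 1.000000, fail to reject H0.


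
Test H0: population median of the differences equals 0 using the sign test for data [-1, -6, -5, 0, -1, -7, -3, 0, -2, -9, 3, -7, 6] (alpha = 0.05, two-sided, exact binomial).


Step 1: Discard zero differences. Original n = 13; n_eff = number of nonzero differences = 11.
Nonzero differences (with sign): -1, -6, -5, -1, -7, -3, -2, -9, +3, -7, +6
Step 2: Count signs: positive = 2, negative = 9.
Step 3: Under H0: P(positive) = 0.5, so the number of positives S ~ Bin(11, 0.5).
Step 4: Two-sided exact p-value = sum of Bin(11,0.5) probabilities at or below the observed probability = 0.065430.
Step 5: alpha = 0.05. fail to reject H0.

n_eff = 11, pos = 2, neg = 9, p = 0.065430, fail to reject H0.


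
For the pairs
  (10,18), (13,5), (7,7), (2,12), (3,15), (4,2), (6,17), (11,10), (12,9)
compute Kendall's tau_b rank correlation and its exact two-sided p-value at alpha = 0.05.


Step 1: Enumerate the 36 unordered pairs (i,j) with i<j and classify each by sign(x_j-x_i) * sign(y_j-y_i).
  (1,2):dx=+3,dy=-13->D; (1,3):dx=-3,dy=-11->C; (1,4):dx=-8,dy=-6->C; (1,5):dx=-7,dy=-3->C
  (1,6):dx=-6,dy=-16->C; (1,7):dx=-4,dy=-1->C; (1,8):dx=+1,dy=-8->D; (1,9):dx=+2,dy=-9->D
  (2,3):dx=-6,dy=+2->D; (2,4):dx=-11,dy=+7->D; (2,5):dx=-10,dy=+10->D; (2,6):dx=-9,dy=-3->C
  (2,7):dx=-7,dy=+12->D; (2,8):dx=-2,dy=+5->D; (2,9):dx=-1,dy=+4->D; (3,4):dx=-5,dy=+5->D
  (3,5):dx=-4,dy=+8->D; (3,6):dx=-3,dy=-5->C; (3,7):dx=-1,dy=+10->D; (3,8):dx=+4,dy=+3->C
  (3,9):dx=+5,dy=+2->C; (4,5):dx=+1,dy=+3->C; (4,6):dx=+2,dy=-10->D; (4,7):dx=+4,dy=+5->C
  (4,8):dx=+9,dy=-2->D; (4,9):dx=+10,dy=-3->D; (5,6):dx=+1,dy=-13->D; (5,7):dx=+3,dy=+2->C
  (5,8):dx=+8,dy=-5->D; (5,9):dx=+9,dy=-6->D; (6,7):dx=+2,dy=+15->C; (6,8):dx=+7,dy=+8->C
  (6,9):dx=+8,dy=+7->C; (7,8):dx=+5,dy=-7->D; (7,9):dx=+6,dy=-8->D; (8,9):dx=+1,dy=-1->D
Step 2: C = 15, D = 21, total pairs = 36.
Step 3: tau = (C - D)/(n(n-1)/2) = (15 - 21)/36 = -0.166667.
Step 4: Exact two-sided p-value (enumerate n! = 362880 permutations of y under H0): p = 0.612202.
Step 5: alpha = 0.05. fail to reject H0.

tau_b = -0.1667 (C=15, D=21), p = 0.612202, fail to reject H0.


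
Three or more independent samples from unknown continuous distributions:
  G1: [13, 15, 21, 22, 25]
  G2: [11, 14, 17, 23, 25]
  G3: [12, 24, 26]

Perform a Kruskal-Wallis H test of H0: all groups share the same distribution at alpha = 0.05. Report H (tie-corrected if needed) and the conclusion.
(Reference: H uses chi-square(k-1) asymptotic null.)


Step 1: Combine all N = 13 observations and assign midranks.
sorted (value, group, rank): (11,G2,1), (12,G3,2), (13,G1,3), (14,G2,4), (15,G1,5), (17,G2,6), (21,G1,7), (22,G1,8), (23,G2,9), (24,G3,10), (25,G1,11.5), (25,G2,11.5), (26,G3,13)
Step 2: Sum ranks within each group.
R_1 = 34.5 (n_1 = 5)
R_2 = 31.5 (n_2 = 5)
R_3 = 25 (n_3 = 3)
Step 3: H = 12/(N(N+1)) * sum(R_i^2/n_i) - 3(N+1)
     = 12/(13*14) * (34.5^2/5 + 31.5^2/5 + 25^2/3) - 3*14
     = 0.065934 * 644.833 - 42
     = 0.516484.
Step 4: Ties present; correction factor C = 1 - 6/(13^3 - 13) = 0.997253. Corrected H = 0.516484 / 0.997253 = 0.517906.
Step 5: Under H0, H ~ chi^2(2); p-value = 0.771859.
Step 6: alpha = 0.05. fail to reject H0.

H = 0.5179, df = 2, p = 0.771859, fail to reject H0.


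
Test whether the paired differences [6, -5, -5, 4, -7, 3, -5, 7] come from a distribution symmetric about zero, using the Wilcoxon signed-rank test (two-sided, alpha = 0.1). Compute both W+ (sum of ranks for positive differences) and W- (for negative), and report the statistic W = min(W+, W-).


Step 1: Drop any zero differences (none here) and take |d_i|.
|d| = [6, 5, 5, 4, 7, 3, 5, 7]
Step 2: Midrank |d_i| (ties get averaged ranks).
ranks: |6|->6, |5|->4, |5|->4, |4|->2, |7|->7.5, |3|->1, |5|->4, |7|->7.5
Step 3: Attach original signs; sum ranks with positive sign and with negative sign.
W+ = 6 + 2 + 1 + 7.5 = 16.5
W- = 4 + 4 + 7.5 + 4 = 19.5
(Check: W+ + W- = 36 should equal n(n+1)/2 = 36.)
Step 4: Test statistic W = min(W+, W-) = 16.5.
Step 5: Ties in |d|, so use the tie-corrected normal approximation.
        E[W] = n(n+1)/4 = 8*9/4 = 18.
        Tie groups: |d|=5 (t=3), |d|=7 (t=2); sum(t^3 - t) = 30.
        Var[W] = n(n+1)(2n+1)/24 - sum(t^3-t)/48 = 1224/24 - 30/48 = 50.375.
        z = (W - E[W]) / sqrt(Var[W]) = (16.5 - 18) / 7.0975 = -0.2113.
        Two-sided p = 2*Phi(z) = 0.832621.
Step 6: alpha = 0.1. fail to reject H0.

W+ = 16.5, W- = 19.5, W = min = 16.5, p = 0.832621, fail to reject H0.


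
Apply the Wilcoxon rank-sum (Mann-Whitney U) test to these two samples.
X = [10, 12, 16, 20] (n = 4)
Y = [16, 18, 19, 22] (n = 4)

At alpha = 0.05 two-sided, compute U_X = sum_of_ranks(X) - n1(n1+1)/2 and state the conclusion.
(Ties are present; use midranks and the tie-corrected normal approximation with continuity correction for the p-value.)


Step 1: Combine and sort all 8 observations; assign midranks.
sorted (value, group): (10,X), (12,X), (16,X), (16,Y), (18,Y), (19,Y), (20,X), (22,Y)
ranks: 10->1, 12->2, 16->3.5, 16->3.5, 18->5, 19->6, 20->7, 22->8
Step 2: Rank sum for X: R1 = 1 + 2 + 3.5 + 7 = 13.5.
Step 3: U_X = R1 - n1(n1+1)/2 = 13.5 - 4*5/2 = 13.5 - 10 = 3.5.
       U_Y = n1*n2 - U_X = 16 - 3.5 = 12.5.
Step 4: Ties are present, so use the tie-corrected normal approximation (with continuity correction) for the p-value.
Step 5: p-value = 0.245383; compare to alpha = 0.05. fail to reject H0.

U_X = 3.5, p = 0.245383, fail to reject H0 at alpha = 0.05.


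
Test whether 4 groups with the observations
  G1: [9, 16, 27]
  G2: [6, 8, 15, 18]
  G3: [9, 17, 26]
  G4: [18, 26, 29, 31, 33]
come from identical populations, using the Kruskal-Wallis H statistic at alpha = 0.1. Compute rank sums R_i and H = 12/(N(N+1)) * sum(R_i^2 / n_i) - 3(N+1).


Step 1: Combine all N = 15 observations and assign midranks.
sorted (value, group, rank): (6,G2,1), (8,G2,2), (9,G1,3.5), (9,G3,3.5), (15,G2,5), (16,G1,6), (17,G3,7), (18,G2,8.5), (18,G4,8.5), (26,G3,10.5), (26,G4,10.5), (27,G1,12), (29,G4,13), (31,G4,14), (33,G4,15)
Step 2: Sum ranks within each group.
R_1 = 21.5 (n_1 = 3)
R_2 = 16.5 (n_2 = 4)
R_3 = 21 (n_3 = 3)
R_4 = 61 (n_4 = 5)
Step 3: H = 12/(N(N+1)) * sum(R_i^2/n_i) - 3(N+1)
     = 12/(15*16) * (21.5^2/3 + 16.5^2/4 + 21^2/3 + 61^2/5) - 3*16
     = 0.050000 * 1113.35 - 48
     = 7.667292.
Step 4: Ties present; correction factor C = 1 - 18/(15^3 - 15) = 0.994643. Corrected H = 7.667292 / 0.994643 = 7.708588.
Step 5: Under H0, H ~ chi^2(3); p-value = 0.052434.
Step 6: alpha = 0.1. reject H0.

H = 7.7086, df = 3, p = 0.052434, reject H0.


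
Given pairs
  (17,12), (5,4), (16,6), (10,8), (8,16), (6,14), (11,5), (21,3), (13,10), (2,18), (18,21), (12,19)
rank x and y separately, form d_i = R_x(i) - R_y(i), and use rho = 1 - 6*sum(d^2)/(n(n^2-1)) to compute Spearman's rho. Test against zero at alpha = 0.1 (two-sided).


Step 1: Rank x and y separately (midranks; no ties here).
rank(x): 17->10, 5->2, 16->9, 10->5, 8->4, 6->3, 11->6, 21->12, 13->8, 2->1, 18->11, 12->7
rank(y): 12->7, 4->2, 6->4, 8->5, 16->9, 14->8, 5->3, 3->1, 10->6, 18->10, 21->12, 19->11
Step 2: d_i = R_x(i) - R_y(i); compute d_i^2.
  (10-7)^2=9, (2-2)^2=0, (9-4)^2=25, (5-5)^2=0, (4-9)^2=25, (3-8)^2=25, (6-3)^2=9, (12-1)^2=121, (8-6)^2=4, (1-10)^2=81, (11-12)^2=1, (7-11)^2=16
sum(d^2) = 316.
Step 3: rho = 1 - 6*316 / (12*(12^2 - 1)) = 1 - 1896/1716 = -0.104895.
Step 4: Under H0, t = rho * sqrt((n-2)/(1-rho^2)) = -0.3335 ~ t(10).
Step 5: Two-sided p-value from the t-distribution with 10 df = 0.745609.
Step 6: alpha = 0.1. fail to reject H0.

rho = -0.1049, p = 0.745609, fail to reject H0 at alpha = 0.1.


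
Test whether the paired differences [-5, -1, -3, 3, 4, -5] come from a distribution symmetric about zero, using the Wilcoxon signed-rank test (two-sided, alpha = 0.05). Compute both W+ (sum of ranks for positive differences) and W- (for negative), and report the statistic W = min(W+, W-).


Step 1: Drop any zero differences (none here) and take |d_i|.
|d| = [5, 1, 3, 3, 4, 5]
Step 2: Midrank |d_i| (ties get averaged ranks).
ranks: |5|->5.5, |1|->1, |3|->2.5, |3|->2.5, |4|->4, |5|->5.5
Step 3: Attach original signs; sum ranks with positive sign and with negative sign.
W+ = 2.5 + 4 = 6.5
W- = 5.5 + 1 + 2.5 + 5.5 = 14.5
(Check: W+ + W- = 21 should equal n(n+1)/2 = 21.)
Step 4: Test statistic W = min(W+, W-) = 6.5.
Step 5: Ties in |d|, so use the tie-corrected normal approximation.
        E[W] = n(n+1)/4 = 6*7/4 = 10.5.
        Tie groups: |d|=3 (t=2), |d|=5 (t=2); sum(t^3 - t) = 12.
        Var[W] = n(n+1)(2n+1)/24 - sum(t^3-t)/48 = 546/24 - 12/48 = 22.5.
        z = (W - E[W]) / sqrt(Var[W]) = (6.5 - 10.5) / 4.7434 = -0.8433.
        Two-sided p = 2*Phi(z) = 0.399075.
Step 6: alpha = 0.05. fail to reject H0.

W+ = 6.5, W- = 14.5, W = min = 6.5, p = 0.399075, fail to reject H0.


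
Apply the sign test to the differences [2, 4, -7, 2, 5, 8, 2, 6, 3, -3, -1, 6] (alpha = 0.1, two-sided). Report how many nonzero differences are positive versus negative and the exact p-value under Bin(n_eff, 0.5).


Step 1: Discard zero differences. Original n = 12; n_eff = number of nonzero differences = 12.
Nonzero differences (with sign): +2, +4, -7, +2, +5, +8, +2, +6, +3, -3, -1, +6
Step 2: Count signs: positive = 9, negative = 3.
Step 3: Under H0: P(positive) = 0.5, so the number of positives S ~ Bin(12, 0.5).
Step 4: Two-sided exact p-value = sum of Bin(12,0.5) probabilities at or below the observed probability = 0.145996.
Step 5: alpha = 0.1. fail to reject H0.

n_eff = 12, pos = 9, neg = 3, p = 0.145996, fail to reject H0.


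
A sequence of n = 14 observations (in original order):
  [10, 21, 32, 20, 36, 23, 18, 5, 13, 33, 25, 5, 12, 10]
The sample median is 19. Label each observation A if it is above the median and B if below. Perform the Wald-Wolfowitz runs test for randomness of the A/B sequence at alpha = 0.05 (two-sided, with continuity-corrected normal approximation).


Step 1: Compute median = 19; label A = above, B = below.
Labels in order: BAAAAABBBAABBB  (n_A = 7, n_B = 7)
Step 2: Count runs R = 5.
Step 3: Under H0 (random ordering), E[R] = 2*n_A*n_B/(n_A+n_B) + 1 = 2*7*7/14 + 1 = 8.0000.
        Var[R] = 2*n_A*n_B*(2*n_A*n_B - n_A - n_B) / ((n_A+n_B)^2 * (n_A+n_B-1)) = 8232/2548 = 3.2308.
        SD[R] = 1.7974.
Step 4: Continuity-corrected z = (R + 0.5 - E[R]) / SD[R] = (5 + 0.5 - 8.0000) / 1.7974 = -1.3909.
Step 5: Two-sided p-value via normal approximation = 2*(1 - Phi(|z|)) = 0.164264.
Step 6: alpha = 0.05. fail to reject H0.

R = 5, z = -1.3909, p = 0.164264, fail to reject H0.


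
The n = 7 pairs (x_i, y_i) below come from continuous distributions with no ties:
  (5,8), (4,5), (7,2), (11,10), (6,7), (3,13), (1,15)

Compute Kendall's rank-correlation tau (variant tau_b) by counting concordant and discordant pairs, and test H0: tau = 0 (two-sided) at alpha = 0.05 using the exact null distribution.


Step 1: Enumerate the 21 unordered pairs (i,j) with i<j and classify each by sign(x_j-x_i) * sign(y_j-y_i).
  (1,2):dx=-1,dy=-3->C; (1,3):dx=+2,dy=-6->D; (1,4):dx=+6,dy=+2->C; (1,5):dx=+1,dy=-1->D
  (1,6):dx=-2,dy=+5->D; (1,7):dx=-4,dy=+7->D; (2,3):dx=+3,dy=-3->D; (2,4):dx=+7,dy=+5->C
  (2,5):dx=+2,dy=+2->C; (2,6):dx=-1,dy=+8->D; (2,7):dx=-3,dy=+10->D; (3,4):dx=+4,dy=+8->C
  (3,5):dx=-1,dy=+5->D; (3,6):dx=-4,dy=+11->D; (3,7):dx=-6,dy=+13->D; (4,5):dx=-5,dy=-3->C
  (4,6):dx=-8,dy=+3->D; (4,7):dx=-10,dy=+5->D; (5,6):dx=-3,dy=+6->D; (5,7):dx=-5,dy=+8->D
  (6,7):dx=-2,dy=+2->D
Step 2: C = 6, D = 15, total pairs = 21.
Step 3: tau = (C - D)/(n(n-1)/2) = (6 - 15)/21 = -0.428571.
Step 4: Exact two-sided p-value (enumerate n! = 5040 permutations of y under H0): p = 0.238889.
Step 5: alpha = 0.05. fail to reject H0.

tau_b = -0.4286 (C=6, D=15), p = 0.238889, fail to reject H0.


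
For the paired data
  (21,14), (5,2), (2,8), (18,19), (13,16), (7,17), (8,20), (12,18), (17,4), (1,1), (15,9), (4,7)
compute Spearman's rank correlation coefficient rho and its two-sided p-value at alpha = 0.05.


Step 1: Rank x and y separately (midranks; no ties here).
rank(x): 21->12, 5->4, 2->2, 18->11, 13->8, 7->5, 8->6, 12->7, 17->10, 1->1, 15->9, 4->3
rank(y): 14->7, 2->2, 8->5, 19->11, 16->8, 17->9, 20->12, 18->10, 4->3, 1->1, 9->6, 7->4
Step 2: d_i = R_x(i) - R_y(i); compute d_i^2.
  (12-7)^2=25, (4-2)^2=4, (2-5)^2=9, (11-11)^2=0, (8-8)^2=0, (5-9)^2=16, (6-12)^2=36, (7-10)^2=9, (10-3)^2=49, (1-1)^2=0, (9-6)^2=9, (3-4)^2=1
sum(d^2) = 158.
Step 3: rho = 1 - 6*158 / (12*(12^2 - 1)) = 1 - 948/1716 = 0.447552.
Step 4: Under H0, t = rho * sqrt((n-2)/(1-rho^2)) = 1.5826 ~ t(10).
Step 5: Two-sided p-value from the t-distribution with 10 df = 0.144586.
Step 6: alpha = 0.05. fail to reject H0.

rho = 0.4476, p = 0.144586, fail to reject H0 at alpha = 0.05.


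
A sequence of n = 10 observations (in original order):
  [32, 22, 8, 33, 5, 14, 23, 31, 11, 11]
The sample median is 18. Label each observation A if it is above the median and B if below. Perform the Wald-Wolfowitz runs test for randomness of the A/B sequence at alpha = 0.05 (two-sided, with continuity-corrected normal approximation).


Step 1: Compute median = 18; label A = above, B = below.
Labels in order: AABABBAABB  (n_A = 5, n_B = 5)
Step 2: Count runs R = 6.
Step 3: Under H0 (random ordering), E[R] = 2*n_A*n_B/(n_A+n_B) + 1 = 2*5*5/10 + 1 = 6.0000.
        Var[R] = 2*n_A*n_B*(2*n_A*n_B - n_A - n_B) / ((n_A+n_B)^2 * (n_A+n_B-1)) = 2000/900 = 2.2222.
        SD[R] = 1.4907.
Step 4: R = E[R], so z = 0 with no continuity correction.
Step 5: Two-sided p-value via normal approximation = 2*(1 - Phi(|z|)) = 1.000000.
Step 6: alpha = 0.05. fail to reject H0.

R = 6, z = 0.0000, p = 1.000000, fail to reject H0.


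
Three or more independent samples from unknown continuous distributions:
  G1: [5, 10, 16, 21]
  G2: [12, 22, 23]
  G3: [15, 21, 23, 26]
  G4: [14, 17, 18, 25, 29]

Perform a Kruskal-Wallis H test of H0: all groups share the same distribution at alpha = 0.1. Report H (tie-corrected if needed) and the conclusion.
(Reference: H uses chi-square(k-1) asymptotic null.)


Step 1: Combine all N = 16 observations and assign midranks.
sorted (value, group, rank): (5,G1,1), (10,G1,2), (12,G2,3), (14,G4,4), (15,G3,5), (16,G1,6), (17,G4,7), (18,G4,8), (21,G1,9.5), (21,G3,9.5), (22,G2,11), (23,G2,12.5), (23,G3,12.5), (25,G4,14), (26,G3,15), (29,G4,16)
Step 2: Sum ranks within each group.
R_1 = 18.5 (n_1 = 4)
R_2 = 26.5 (n_2 = 3)
R_3 = 42 (n_3 = 4)
R_4 = 49 (n_4 = 5)
Step 3: H = 12/(N(N+1)) * sum(R_i^2/n_i) - 3(N+1)
     = 12/(16*17) * (18.5^2/4 + 26.5^2/3 + 42^2/4 + 49^2/5) - 3*17
     = 0.044118 * 1240.85 - 51
     = 3.743199.
Step 4: Ties present; correction factor C = 1 - 12/(16^3 - 16) = 0.997059. Corrected H = 3.743199 / 0.997059 = 3.754240.
Step 5: Under H0, H ~ chi^2(3); p-value = 0.289254.
Step 6: alpha = 0.1. fail to reject H0.

H = 3.7542, df = 3, p = 0.289254, fail to reject H0.


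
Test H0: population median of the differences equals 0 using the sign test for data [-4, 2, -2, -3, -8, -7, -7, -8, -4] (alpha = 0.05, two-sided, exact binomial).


Step 1: Discard zero differences. Original n = 9; n_eff = number of nonzero differences = 9.
Nonzero differences (with sign): -4, +2, -2, -3, -8, -7, -7, -8, -4
Step 2: Count signs: positive = 1, negative = 8.
Step 3: Under H0: P(positive) = 0.5, so the number of positives S ~ Bin(9, 0.5).
Step 4: Two-sided exact p-value = sum of Bin(9,0.5) probabilities at or below the observed probability = 0.039062.
Step 5: alpha = 0.05. reject H0.

n_eff = 9, pos = 1, neg = 8, p = 0.039062, reject H0.


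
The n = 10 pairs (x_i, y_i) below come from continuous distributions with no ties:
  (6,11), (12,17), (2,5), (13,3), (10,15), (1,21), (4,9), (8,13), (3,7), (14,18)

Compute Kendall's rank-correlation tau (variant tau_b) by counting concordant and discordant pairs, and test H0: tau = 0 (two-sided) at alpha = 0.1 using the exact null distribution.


Step 1: Enumerate the 45 unordered pairs (i,j) with i<j and classify each by sign(x_j-x_i) * sign(y_j-y_i).
  (1,2):dx=+6,dy=+6->C; (1,3):dx=-4,dy=-6->C; (1,4):dx=+7,dy=-8->D; (1,5):dx=+4,dy=+4->C
  (1,6):dx=-5,dy=+10->D; (1,7):dx=-2,dy=-2->C; (1,8):dx=+2,dy=+2->C; (1,9):dx=-3,dy=-4->C
  (1,10):dx=+8,dy=+7->C; (2,3):dx=-10,dy=-12->C; (2,4):dx=+1,dy=-14->D; (2,5):dx=-2,dy=-2->C
  (2,6):dx=-11,dy=+4->D; (2,7):dx=-8,dy=-8->C; (2,8):dx=-4,dy=-4->C; (2,9):dx=-9,dy=-10->C
  (2,10):dx=+2,dy=+1->C; (3,4):dx=+11,dy=-2->D; (3,5):dx=+8,dy=+10->C; (3,6):dx=-1,dy=+16->D
  (3,7):dx=+2,dy=+4->C; (3,8):dx=+6,dy=+8->C; (3,9):dx=+1,dy=+2->C; (3,10):dx=+12,dy=+13->C
  (4,5):dx=-3,dy=+12->D; (4,6):dx=-12,dy=+18->D; (4,7):dx=-9,dy=+6->D; (4,8):dx=-5,dy=+10->D
  (4,9):dx=-10,dy=+4->D; (4,10):dx=+1,dy=+15->C; (5,6):dx=-9,dy=+6->D; (5,7):dx=-6,dy=-6->C
  (5,8):dx=-2,dy=-2->C; (5,9):dx=-7,dy=-8->C; (5,10):dx=+4,dy=+3->C; (6,7):dx=+3,dy=-12->D
  (6,8):dx=+7,dy=-8->D; (6,9):dx=+2,dy=-14->D; (6,10):dx=+13,dy=-3->D; (7,8):dx=+4,dy=+4->C
  (7,9):dx=-1,dy=-2->C; (7,10):dx=+10,dy=+9->C; (8,9):dx=-5,dy=-6->C; (8,10):dx=+6,dy=+5->C
  (9,10):dx=+11,dy=+11->C
Step 2: C = 29, D = 16, total pairs = 45.
Step 3: tau = (C - D)/(n(n-1)/2) = (29 - 16)/45 = 0.288889.
Step 4: Exact two-sided p-value (enumerate n! = 3628800 permutations of y under H0): p = 0.291248.
Step 5: alpha = 0.1. fail to reject H0.

tau_b = 0.2889 (C=29, D=16), p = 0.291248, fail to reject H0.


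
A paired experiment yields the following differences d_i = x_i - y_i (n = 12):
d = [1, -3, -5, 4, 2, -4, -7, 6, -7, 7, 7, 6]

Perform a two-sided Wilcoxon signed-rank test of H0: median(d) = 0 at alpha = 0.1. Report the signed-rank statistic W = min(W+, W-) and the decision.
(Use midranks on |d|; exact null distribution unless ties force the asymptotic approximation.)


Step 1: Drop any zero differences (none here) and take |d_i|.
|d| = [1, 3, 5, 4, 2, 4, 7, 6, 7, 7, 7, 6]
Step 2: Midrank |d_i| (ties get averaged ranks).
ranks: |1|->1, |3|->3, |5|->6, |4|->4.5, |2|->2, |4|->4.5, |7|->10.5, |6|->7.5, |7|->10.5, |7|->10.5, |7|->10.5, |6|->7.5
Step 3: Attach original signs; sum ranks with positive sign and with negative sign.
W+ = 1 + 4.5 + 2 + 7.5 + 10.5 + 10.5 + 7.5 = 43.5
W- = 3 + 6 + 4.5 + 10.5 + 10.5 = 34.5
(Check: W+ + W- = 78 should equal n(n+1)/2 = 78.)
Step 4: Test statistic W = min(W+, W-) = 34.5.
Step 5: Ties in |d|, so use the tie-corrected normal approximation.
        E[W] = n(n+1)/4 = 12*13/4 = 39.
        Tie groups: |d|=4 (t=2), |d|=6 (t=2), |d|=7 (t=4); sum(t^3 - t) = 72.
        Var[W] = n(n+1)(2n+1)/24 - sum(t^3-t)/48 = 3900/24 - 72/48 = 161.
        z = (W - E[W]) / sqrt(Var[W]) = (34.5 - 39) / 12.6886 = -0.3546.
        Two-sided p = 2*Phi(z) = 0.722852.
Step 6: alpha = 0.1. fail to reject H0.

W+ = 43.5, W- = 34.5, W = min = 34.5, p = 0.722852, fail to reject H0.


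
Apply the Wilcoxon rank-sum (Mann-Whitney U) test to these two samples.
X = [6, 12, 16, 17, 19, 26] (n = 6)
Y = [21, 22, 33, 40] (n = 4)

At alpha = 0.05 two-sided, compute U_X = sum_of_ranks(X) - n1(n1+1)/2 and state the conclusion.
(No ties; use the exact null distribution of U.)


Step 1: Combine and sort all 10 observations; assign midranks.
sorted (value, group): (6,X), (12,X), (16,X), (17,X), (19,X), (21,Y), (22,Y), (26,X), (33,Y), (40,Y)
ranks: 6->1, 12->2, 16->3, 17->4, 19->5, 21->6, 22->7, 26->8, 33->9, 40->10
Step 2: Rank sum for X: R1 = 1 + 2 + 3 + 4 + 5 + 8 = 23.
Step 3: U_X = R1 - n1(n1+1)/2 = 23 - 6*7/2 = 23 - 21 = 2.
       U_Y = n1*n2 - U_X = 24 - 2 = 22.
Step 4: No ties, so the exact null distribution of U (based on enumerating the C(10,6) = 210 equally likely rank assignments) gives the two-sided p-value.
Step 5: p-value = 0.038095; compare to alpha = 0.05. reject H0.

U_X = 2, p = 0.038095, reject H0 at alpha = 0.05.


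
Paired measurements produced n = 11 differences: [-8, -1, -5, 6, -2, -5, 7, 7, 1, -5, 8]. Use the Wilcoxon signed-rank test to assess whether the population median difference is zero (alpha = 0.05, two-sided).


Step 1: Drop any zero differences (none here) and take |d_i|.
|d| = [8, 1, 5, 6, 2, 5, 7, 7, 1, 5, 8]
Step 2: Midrank |d_i| (ties get averaged ranks).
ranks: |8|->10.5, |1|->1.5, |5|->5, |6|->7, |2|->3, |5|->5, |7|->8.5, |7|->8.5, |1|->1.5, |5|->5, |8|->10.5
Step 3: Attach original signs; sum ranks with positive sign and with negative sign.
W+ = 7 + 8.5 + 8.5 + 1.5 + 10.5 = 36
W- = 10.5 + 1.5 + 5 + 3 + 5 + 5 = 30
(Check: W+ + W- = 66 should equal n(n+1)/2 = 66.)
Step 4: Test statistic W = min(W+, W-) = 30.
Step 5: Ties in |d|, so use the tie-corrected normal approximation.
        E[W] = n(n+1)/4 = 11*12/4 = 33.
        Tie groups: |d|=1 (t=2), |d|=5 (t=3), |d|=7 (t=2), |d|=8 (t=2); sum(t^3 - t) = 42.
        Var[W] = n(n+1)(2n+1)/24 - sum(t^3-t)/48 = 3036/24 - 42/48 = 125.625.
        z = (W - E[W]) / sqrt(Var[W]) = (30 - 33) / 11.2083 = -0.2677.
        Two-sided p = 2*Phi(z) = 0.788961.
Step 6: alpha = 0.05. fail to reject H0.

W+ = 36, W- = 30, W = min = 30, p = 0.788961, fail to reject H0.


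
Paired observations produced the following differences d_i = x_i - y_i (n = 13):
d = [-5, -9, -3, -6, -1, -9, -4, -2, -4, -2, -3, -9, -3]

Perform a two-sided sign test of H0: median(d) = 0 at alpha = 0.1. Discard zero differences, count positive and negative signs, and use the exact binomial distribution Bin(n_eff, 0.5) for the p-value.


Step 1: Discard zero differences. Original n = 13; n_eff = number of nonzero differences = 13.
Nonzero differences (with sign): -5, -9, -3, -6, -1, -9, -4, -2, -4, -2, -3, -9, -3
Step 2: Count signs: positive = 0, negative = 13.
Step 3: Under H0: P(positive) = 0.5, so the number of positives S ~ Bin(13, 0.5).
Step 4: Two-sided exact p-value = sum of Bin(13,0.5) probabilities at or below the observed probability = 0.000244.
Step 5: alpha = 0.1. reject H0.

n_eff = 13, pos = 0, neg = 13, p = 0.000244, reject H0.


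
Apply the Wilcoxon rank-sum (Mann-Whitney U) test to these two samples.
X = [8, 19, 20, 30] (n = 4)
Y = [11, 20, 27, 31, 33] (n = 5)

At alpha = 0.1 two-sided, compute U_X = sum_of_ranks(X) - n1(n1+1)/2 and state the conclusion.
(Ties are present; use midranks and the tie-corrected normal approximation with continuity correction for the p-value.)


Step 1: Combine and sort all 9 observations; assign midranks.
sorted (value, group): (8,X), (11,Y), (19,X), (20,X), (20,Y), (27,Y), (30,X), (31,Y), (33,Y)
ranks: 8->1, 11->2, 19->3, 20->4.5, 20->4.5, 27->6, 30->7, 31->8, 33->9
Step 2: Rank sum for X: R1 = 1 + 3 + 4.5 + 7 = 15.5.
Step 3: U_X = R1 - n1(n1+1)/2 = 15.5 - 4*5/2 = 15.5 - 10 = 5.5.
       U_Y = n1*n2 - U_X = 20 - 5.5 = 14.5.
Step 4: Ties are present, so use the tie-corrected normal approximation (with continuity correction) for the p-value.
Step 5: p-value = 0.325163; compare to alpha = 0.1. fail to reject H0.

U_X = 5.5, p = 0.325163, fail to reject H0 at alpha = 0.1.
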